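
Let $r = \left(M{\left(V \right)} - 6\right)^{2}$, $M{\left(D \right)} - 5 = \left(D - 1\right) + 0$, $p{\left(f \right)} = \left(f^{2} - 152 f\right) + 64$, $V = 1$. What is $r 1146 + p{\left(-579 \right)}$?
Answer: $424459$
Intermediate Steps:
$p{\left(f \right)} = 64 + f^{2} - 152 f$
$M{\left(D \right)} = 4 + D$ ($M{\left(D \right)} = 5 + \left(\left(D - 1\right) + 0\right) = 5 + \left(\left(-1 + D\right) + 0\right) = 5 + \left(-1 + D\right) = 4 + D$)
$r = 1$ ($r = \left(\left(4 + 1\right) - 6\right)^{2} = \left(5 - 6\right)^{2} = \left(-1\right)^{2} = 1$)
$r 1146 + p{\left(-579 \right)} = 1 \cdot 1146 + \left(64 + \left(-579\right)^{2} - -88008\right) = 1146 + \left(64 + 335241 + 88008\right) = 1146 + 423313 = 424459$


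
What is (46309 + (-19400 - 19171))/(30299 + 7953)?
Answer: 53/262 ≈ 0.20229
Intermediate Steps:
(46309 + (-19400 - 19171))/(30299 + 7953) = (46309 - 38571)/38252 = 7738*(1/38252) = 53/262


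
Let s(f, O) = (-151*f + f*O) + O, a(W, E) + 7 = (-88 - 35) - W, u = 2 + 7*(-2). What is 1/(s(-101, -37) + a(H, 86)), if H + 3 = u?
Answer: 1/18836 ≈ 5.3090e-5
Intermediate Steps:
u = -12 (u = 2 - 14 = -12)
H = -15 (H = -3 - 12 = -15)
a(W, E) = -130 - W (a(W, E) = -7 + ((-88 - 35) - W) = -7 + (-123 - W) = -130 - W)
s(f, O) = O - 151*f + O*f (s(f, O) = (-151*f + O*f) + O = O - 151*f + O*f)
1/(s(-101, -37) + a(H, 86)) = 1/((-37 - 151*(-101) - 37*(-101)) + (-130 - 1*(-15))) = 1/((-37 + 15251 + 3737) + (-130 + 15)) = 1/(18951 - 115) = 1/18836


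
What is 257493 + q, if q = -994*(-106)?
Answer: 362857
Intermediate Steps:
q = 105364
257493 + q = 257493 + 105364 = 362857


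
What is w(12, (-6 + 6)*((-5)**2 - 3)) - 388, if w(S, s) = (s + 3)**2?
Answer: -379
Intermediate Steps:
w(S, s) = (3 + s)**2
w(12, (-6 + 6)*((-5)**2 - 3)) - 388 = (3 + (-6 + 6)*((-5)**2 - 3))**2 - 388 = (3 + 0*(25 - 3))**2 - 388 = (3 + 0*22)**2 - 388 = (3 + 0)**2 - 388 = 3**2 - 388 = 9 - 388 = -379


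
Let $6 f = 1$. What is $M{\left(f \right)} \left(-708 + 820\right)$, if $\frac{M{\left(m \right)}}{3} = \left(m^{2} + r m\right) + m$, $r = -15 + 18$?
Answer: $\frac{700}{3} \approx 233.33$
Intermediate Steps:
$r = 3$
$f = \frac{1}{6}$ ($f = \frac{1}{6} \cdot 1 = \frac{1}{6} \approx 0.16667$)
$M{\left(m \right)} = 3 m^{2} + 12 m$ ($M{\left(m \right)} = 3 \left(\left(m^{2} + 3 m\right) + m\right) = 3 \left(m^{2} + 4 m\right) = 3 m^{2} + 12 m$)
$M{\left(f \right)} \left(-708 + 820\right) = 3 \cdot \frac{1}{6} \left(4 + \frac{1}{6}\right) \left(-708 + 820\right) = 3 \cdot \frac{1}{6} \cdot \frac{25}{6} \cdot 112 = \frac{25}{12} \cdot 112 = \frac{700}{3}$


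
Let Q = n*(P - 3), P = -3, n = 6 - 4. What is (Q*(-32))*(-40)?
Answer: -15360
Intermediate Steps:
n = 2
Q = -12 (Q = 2*(-3 - 3) = 2*(-6) = -12)
(Q*(-32))*(-40) = -12*(-32)*(-40) = 384*(-40) = -15360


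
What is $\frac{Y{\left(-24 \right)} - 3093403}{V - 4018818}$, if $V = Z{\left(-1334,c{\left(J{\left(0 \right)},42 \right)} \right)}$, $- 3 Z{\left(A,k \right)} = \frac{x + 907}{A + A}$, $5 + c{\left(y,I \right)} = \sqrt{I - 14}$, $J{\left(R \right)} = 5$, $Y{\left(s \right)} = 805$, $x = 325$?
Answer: $\frac{3094144299}{4020827255} \approx 0.76953$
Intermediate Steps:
$c{\left(y,I \right)} = -5 + \sqrt{-14 + I}$ ($c{\left(y,I \right)} = -5 + \sqrt{I - 14} = -5 + \sqrt{-14 + I}$)
$Z{\left(A,k \right)} = - \frac{616}{3 A}$ ($Z{\left(A,k \right)} = - \frac{\left(325 + 907\right) \frac{1}{A + A}}{3} = - \frac{1232 \frac{1}{2 A}}{3} = - \frac{616 \frac{1}{A}}{3} = - \frac{616}{3 A}$)
$V = \frac{308}{2001}$ ($V = - \frac{616}{3 \left(-1334\right)} = \left(- \frac{616}{3}\right) \left(- \frac{1}{1334}\right) = \frac{308}{2001} \approx 0.15392$)
$\frac{Y{\left(-24 \right)} - 3093403}{V - 4018818} = \frac{805 - 3093403}{\frac{308}{2001} - 4018818} = - \frac{3092598}{- \frac{8041654510}{2001}} = \left(-3092598\right) \left(- \frac{2001}{8041654510}\right) = \frac{3094144299}{4020827255}$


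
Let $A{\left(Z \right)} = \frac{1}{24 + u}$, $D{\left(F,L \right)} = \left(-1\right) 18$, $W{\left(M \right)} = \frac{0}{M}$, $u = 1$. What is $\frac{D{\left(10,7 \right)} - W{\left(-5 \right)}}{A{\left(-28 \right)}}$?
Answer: $-450$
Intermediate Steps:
$W{\left(M \right)} = 0$
$D{\left(F,L \right)} = -18$
$A{\left(Z \right)} = \frac{1}{25}$ ($A{\left(Z \right)} = \frac{1}{24 + 1} = \frac{1}{25}$)
$\frac{D{\left(10,7 \right)} - W{\left(-5 \right)}}{A{\left(-28 \right)}} = \left(-18 - 0\right) \frac{1}{\frac{1}{25}} = \left(-18 + 0\right) 25 = \left(-18\right) 25 = -450$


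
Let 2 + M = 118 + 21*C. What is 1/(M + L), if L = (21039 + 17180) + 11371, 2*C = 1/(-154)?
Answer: 44/2187061 ≈ 2.0118e-5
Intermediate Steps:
C = -1/308 (C = (½)/(-154) = (½)*(-1/154) = -1/308 ≈ -0.0032468)
L = 49590 (L = 38219 + 11371 = 49590)
M = 5101/44 (M = -2 + (118 + 21*(-1/308)) = -2 + (118 - 3/44) = -2 + 5189/44 = 5101/44 ≈ 115.93)
1/(M + L) = 1/(5101/44 + 49590) = 1/(2187061/44) = 44/2187061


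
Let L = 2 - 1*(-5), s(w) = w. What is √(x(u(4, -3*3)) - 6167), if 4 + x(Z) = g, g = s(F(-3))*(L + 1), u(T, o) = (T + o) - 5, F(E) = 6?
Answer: I*√6123 ≈ 78.25*I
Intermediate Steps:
L = 7 (L = 2 + 5 = 7)
u(T, o) = -5 + T + o
g = 48 (g = 6*(7 + 1) = 6*8 = 48)
x(Z) = 44 (x(Z) = -4 + 48 = 44)
√(x(u(4, -3*3)) - 6167) = √(44 - 6167) = √(-6123) = I*√6123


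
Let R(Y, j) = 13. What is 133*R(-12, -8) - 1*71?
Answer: 1658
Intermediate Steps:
133*R(-12, -8) - 1*71 = 133*13 - 1*71 = 1729 - 71 = 1658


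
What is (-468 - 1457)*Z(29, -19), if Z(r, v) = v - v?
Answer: 0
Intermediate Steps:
Z(r, v) = 0
(-468 - 1457)*Z(29, -19) = (-468 - 1457)*0 = -1925*0 = 0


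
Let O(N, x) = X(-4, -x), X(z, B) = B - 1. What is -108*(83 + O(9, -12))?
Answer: -10152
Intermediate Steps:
X(z, B) = -1 + B
O(N, x) = -1 - x
-108*(83 + O(9, -12)) = -108*(83 + (-1 - 1*(-12))) = -108*(83 + (-1 + 12)) = -108*(83 + 11) = -108*94 = -10152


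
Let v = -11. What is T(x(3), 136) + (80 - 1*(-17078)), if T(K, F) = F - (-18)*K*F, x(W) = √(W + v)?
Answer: 17294 + 4896*I*√2 ≈ 17294.0 + 6924.0*I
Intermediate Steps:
x(W) = √(-11 + W) (x(W) = √(W - 11) = √(-11 + W))
T(K, F) = F + 18*F*K (T(K, F) = F - (-18)*F*K = F + 18*F*K)
T(x(3), 136) + (80 - 1*(-17078)) = 136*(1 + 18*√(-11 + 3)) + (80 - 1*(-17078)) = 136*(1 + 18*√(-8)) + (80 + 17078) = 136*(1 + 18*(2*I*√2)) + 17158 = 136*(1 + 36*I*√2) + 17158 = (136 + 4896*I*√2) + 17158 = 17294 + 4896*I*√2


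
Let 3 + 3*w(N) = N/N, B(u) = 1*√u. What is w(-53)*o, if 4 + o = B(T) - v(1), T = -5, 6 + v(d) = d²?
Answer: -⅔ - 2*I*√5/3 ≈ -0.66667 - 1.4907*I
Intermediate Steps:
v(d) = -6 + d²
B(u) = √u
w(N) = -⅔ (w(N) = -1 + (N/N)/3 = -1 + (⅓)*1 = -1 + ⅓ = -⅔)
o = 1 + I*√5 (o = -4 + (√(-5) - (-6 + 1²)) = -4 + (I*√5 - (-6 + 1)) = -4 + (I*√5 - 1*(-5)) = -4 + (I*√5 + 5) = -4 + (5 + I*√5) = 1 + I*√5 ≈ 1.0 + 2.2361*I)
w(-53)*o = -2*(1 + I*√5)/3 = -⅔ - 2*I*√5/3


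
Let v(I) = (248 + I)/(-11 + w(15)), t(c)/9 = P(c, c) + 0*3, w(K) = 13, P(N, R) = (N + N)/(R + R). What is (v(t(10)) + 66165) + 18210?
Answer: 169007/2 ≈ 84504.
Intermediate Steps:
P(N, R) = N/R (P(N, R) = (2*N)/((2*R)) = (2*N)*(1/(2*R)) = N/R)
t(c) = 9 (t(c) = 9*(c/c + 0*3) = 9*(1 + 0) = 9*1 = 9)
v(I) = 124 + I/2 (v(I) = (248 + I)/(-11 + 13) = (248 + I)/2 = (248 + I)*(½) = 124 + I/2)
(v(t(10)) + 66165) + 18210 = ((124 + (½)*9) + 66165) + 18210 = ((124 + 9/2) + 66165) + 18210 = (257/2 + 66165) + 18210 = 132587/2 + 18210 = 169007/2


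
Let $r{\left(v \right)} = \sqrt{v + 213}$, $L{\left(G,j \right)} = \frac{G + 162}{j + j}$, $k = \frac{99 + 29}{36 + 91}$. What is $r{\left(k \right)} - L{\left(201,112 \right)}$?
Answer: $- \frac{363}{224} + \frac{\sqrt{3451733}}{127} \approx 13.008$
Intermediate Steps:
$k = \frac{128}{127} \approx 1.0079$
$L{\left(G,j \right)} = \frac{162 + G}{2 j}$
$r{\left(v \right)} = \sqrt{213 + v}$
$r{\left(k \right)} - L{\left(201,112 \right)} = \sqrt{213 + \frac{128}{127}} - \frac{162 + 201}{2 \cdot 112} = \sqrt{\frac{27179}{127}} - \frac{1}{2} \cdot \frac{1}{112} \cdot 363 = \frac{\sqrt{3451733}}{127} - \frac{363}{224} = - \frac{363}{224} + \frac{\sqrt{3451733}}{127}$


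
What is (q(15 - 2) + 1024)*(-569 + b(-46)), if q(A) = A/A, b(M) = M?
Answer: -630375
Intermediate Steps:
q(A) = 1
(q(15 - 2) + 1024)*(-569 + b(-46)) = (1 + 1024)*(-569 - 46) = 1025*(-615) = -630375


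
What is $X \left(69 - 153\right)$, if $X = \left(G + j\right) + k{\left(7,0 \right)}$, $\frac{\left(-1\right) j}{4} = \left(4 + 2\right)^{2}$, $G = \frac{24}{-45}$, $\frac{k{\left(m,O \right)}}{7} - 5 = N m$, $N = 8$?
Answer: $- \frac{118636}{5} \approx -23727.0$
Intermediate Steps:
$k{\left(m,O \right)} = 35 + 56 m$ ($k{\left(m,O \right)} = 35 + 7 \cdot 8 m = 35 + 56 m$)
$G = - \frac{8}{15}$ ($G = 24 \left(- \frac{1}{45}\right) = - \frac{8}{15} \approx -0.53333$)
$j = -144$ ($j = - 4 \left(4 + 2\right)^{2} = - 4 \cdot 6^{2} = \left(-4\right) 36 = -144$)
$X = \frac{4237}{15}$ ($X = \left(- \frac{8}{15} - 144\right) + \left(35 + 56 \cdot 7\right) = - \frac{2168}{15} + \left(35 + 392\right) = - \frac{2168}{15} + 427 = \frac{4237}{15} \approx 282.47$)
$X \left(69 - 153\right) = \frac{4237 \left(69 - 153\right)}{15} = \frac{4237}{15} \left(-84\right) = - \frac{118636}{5}$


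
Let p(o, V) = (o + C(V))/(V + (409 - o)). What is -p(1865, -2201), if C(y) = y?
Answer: -112/1219 ≈ -0.091879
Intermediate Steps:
p(o, V) = (V + o)/(409 + V - o) (p(o, V) = (o + V)/(V + (409 - o)) = (V + o)/(409 + V - o))
-p(1865, -2201) = -(-2201 + 1865)/(409 - 2201 - 1*1865) = -(-336)/(409 - 2201 - 1865) = -(-336)/(-3657) = -(-1)*(-336)/3657 = -1*112/1219 = -112/1219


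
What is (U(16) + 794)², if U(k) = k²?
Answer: 1102500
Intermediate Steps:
(U(16) + 794)² = (16² + 794)² = (256 + 794)² = 1050² = 1102500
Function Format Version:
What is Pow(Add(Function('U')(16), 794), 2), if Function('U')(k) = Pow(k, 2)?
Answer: 1102500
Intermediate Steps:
Pow(Add(Function('U')(16), 794), 2) = Pow(Add(Pow(16, 2), 794), 2) = Pow(Add(256, 794), 2) = Pow(1050, 2) = 1102500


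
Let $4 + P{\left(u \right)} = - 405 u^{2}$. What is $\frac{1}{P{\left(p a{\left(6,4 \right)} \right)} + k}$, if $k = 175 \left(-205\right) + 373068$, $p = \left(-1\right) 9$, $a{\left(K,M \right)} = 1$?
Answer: $\frac{1}{304384} \approx 3.2853 \cdot 10^{-6}$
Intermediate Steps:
$p = -9$
$P{\left(u \right)} = -4 - 405 u^{2}$
$k = 337193$ ($k = -35875 + 373068 = 337193$)
$\frac{1}{P{\left(p a{\left(6,4 \right)} \right)} + k} = \frac{1}{\left(-4 - 405 \left(\left(-9\right) 1\right)^{2}\right) + 337193} = \frac{1}{\left(-4 - 405 \left(-9\right)^{2}\right) + 337193} = \frac{1}{\left(-4 - 32805\right) + 337193} = \frac{1}{-32809 + 337193} = \frac{1}{304384}$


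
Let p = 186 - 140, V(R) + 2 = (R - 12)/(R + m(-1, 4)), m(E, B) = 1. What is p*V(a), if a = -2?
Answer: 552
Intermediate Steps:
V(R) = -2 + (-12 + R)/(1 + R) (V(R) = -2 + (R - 12)/(R + 1) = -2 + (-12 + R)/(1 + R))
p = 46
p*V(a) = 46*((-14 - 1*(-2))/(1 - 2)) = 46*((-14 + 2)/(-1)) = 46*(-1*(-12)) = 46*12 = 552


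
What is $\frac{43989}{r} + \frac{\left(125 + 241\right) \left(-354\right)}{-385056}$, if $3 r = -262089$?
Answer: $- \frac{52028969}{311478216} \approx -0.16704$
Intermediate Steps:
$r = -87363$ ($r = \frac{1}{3} \left(-262089\right) = -87363$)
$\frac{43989}{r} + \frac{\left(125 + 241\right) \left(-354\right)}{-385056} = \frac{43989}{-87363} + \frac{\left(125 + 241\right) \left(-354\right)}{-385056} = 43989 \left(- \frac{1}{87363}\right) + 366 \left(-354\right) \left(- \frac{1}{385056}\right) = - \frac{14663}{29121} - - \frac{3599}{10696} = - \frac{14663}{29121} + \frac{3599}{10696} = - \frac{52028969}{311478216}$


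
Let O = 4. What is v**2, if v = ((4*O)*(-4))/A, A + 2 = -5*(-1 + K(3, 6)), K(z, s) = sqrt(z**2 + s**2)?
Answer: 3584/961 + 2560*sqrt(5)/8649 ≈ 4.3913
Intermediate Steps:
K(z, s) = sqrt(s**2 + z**2)
A = 3 - 15*sqrt(5) (A = -2 - 5*(-1 + sqrt(6**2 + 3**2)) = -2 - 5*(-1 + sqrt(36 + 9)) = -2 - 5*(-1 + sqrt(45)) = -2 - 5*(-1 + 3*sqrt(5)) = -2 + (5 - 15*sqrt(5)) = 3 - 15*sqrt(5) ≈ -30.541)
v = -64/(3 - 15*sqrt(5)) (v = ((4*4)*(-4))/(3 - 15*sqrt(5)) = (16*(-4))/(3 - 15*sqrt(5)) = -64/(3 - 15*sqrt(5)) ≈ 2.0955)
v**2 = (16/93 + 80*sqrt(5)/93)**2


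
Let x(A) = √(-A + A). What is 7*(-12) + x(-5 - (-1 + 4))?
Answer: -84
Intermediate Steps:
x(A) = 0 (x(A) = √0 = 0)
7*(-12) + x(-5 - (-1 + 4)) = 7*(-12) + 0 = -84 + 0 = -84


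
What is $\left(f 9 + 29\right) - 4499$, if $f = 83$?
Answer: $-3723$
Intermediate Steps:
$\left(f 9 + 29\right) - 4499 = \left(83 \cdot 9 + 29\right) - 4499 = \left(747 + 29\right) - 4499 = 776 - 4499 = -3723$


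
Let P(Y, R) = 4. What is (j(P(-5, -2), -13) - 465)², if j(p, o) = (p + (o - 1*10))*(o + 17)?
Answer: 292681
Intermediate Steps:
j(p, o) = (17 + o)*(-10 + o + p) (j(p, o) = (p + (o - 10))*(17 + o) = (p + (-10 + o))*(17 + o) = (-10 + o + p)*(17 + o) = (17 + o)*(-10 + o + p))
(j(P(-5, -2), -13) - 465)² = ((-170 + (-13)² + 7*(-13) + 17*4 - 13*4) - 465)² = ((-170 + 169 - 91 + 68 - 52) - 465)² = (-76 - 465)² = (-541)² = 292681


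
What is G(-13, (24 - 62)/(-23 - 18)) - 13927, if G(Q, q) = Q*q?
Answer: -571501/41 ≈ -13939.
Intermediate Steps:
G(-13, (24 - 62)/(-23 - 18)) - 13927 = -13*(24 - 62)/(-23 - 18) - 13927 = -(-494)/(-41) - 13927 = -(-494)*(-1)/41 - 13927 = -13*38/41 - 13927 = -494/41 - 13927 = -571501/41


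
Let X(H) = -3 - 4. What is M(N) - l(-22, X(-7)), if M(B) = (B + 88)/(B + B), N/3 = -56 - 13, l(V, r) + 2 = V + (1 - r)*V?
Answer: 82919/414 ≈ 200.29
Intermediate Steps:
X(H) = -7
l(V, r) = -2 + V + V*(1 - r) (l(V, r) = -2 + (V + (1 - r)*V) = -2 + (V + V*(1 - r)) = -2 + V + V*(1 - r))
N = -207 (N = 3*(-56 - 13) = 3*(-69) = -207)
M(B) = (88 + B)/(2*B) (M(B) = (88 + B)/((2*B)) = (88 + B)*(1/(2*B)) = (88 + B)/(2*B))
M(N) - l(-22, X(-7)) = (½)*(88 - 207)/(-207) - (-2 + 2*(-22) - 1*(-22)*(-7)) = (½)*(-1/207)*(-119) - (-2 - 44 - 154) = 119/414 - 1*(-200) = 119/414 + 200 = 82919/414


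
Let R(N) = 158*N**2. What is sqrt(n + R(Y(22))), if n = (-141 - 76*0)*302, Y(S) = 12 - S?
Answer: I*sqrt(26782) ≈ 163.65*I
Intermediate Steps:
n = -42582 (n = (-141 + 0)*302 = -141*302 = -42582)
sqrt(n + R(Y(22))) = sqrt(-42582 + 158*(12 - 1*22)**2) = sqrt(-42582 + 158*(12 - 22)**2) = sqrt(-42582 + 158*(-10)**2) = sqrt(-42582 + 158*100) = sqrt(-42582 + 15800) = sqrt(-26782) = I*sqrt(26782)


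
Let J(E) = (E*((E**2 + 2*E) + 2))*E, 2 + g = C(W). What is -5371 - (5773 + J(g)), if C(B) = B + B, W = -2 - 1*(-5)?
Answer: -11560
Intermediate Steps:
W = 3 (W = -2 + 5 = 3)
C(B) = 2*B
g = 4 (g = -2 + 2*3 = -2 + 6 = 4)
J(E) = E**2*(2 + E**2 + 2*E) (J(E) = (E*(2 + E**2 + 2*E))*E = E**2*(2 + E**2 + 2*E))
-5371 - (5773 + J(g)) = -5371 - (5773 + 4**2*(2 + 4**2 + 2*4)) = -5371 - (5773 + 16*(2 + 16 + 8)) = -5371 - (5773 + 16*26) = -5371 - (5773 + 416) = -5371 - 1*6189 = -5371 - 6189 = -11560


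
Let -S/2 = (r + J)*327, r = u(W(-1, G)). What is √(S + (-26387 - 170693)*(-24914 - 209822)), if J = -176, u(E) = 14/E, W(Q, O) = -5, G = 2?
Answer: 2*√289136798845/5 ≈ 2.1509e+5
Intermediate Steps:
r = -14/5 (r = 14/(-5) = 14*(-⅕) = -14/5 ≈ -2.8000)
S = 584676/5 (S = -2*(-14/5 - 176)*327 = -(-1788)*327/5 = -2*(-292338/5) = 584676/5 ≈ 1.1694e+5)
√(S + (-26387 - 170693)*(-24914 - 209822)) = √(584676/5 + (-26387 - 170693)*(-24914 - 209822)) = √(584676/5 - 197080*(-234736)) = √(584676/5 + 46261770880) = √(231309439076/5) = 2*√289136798845/5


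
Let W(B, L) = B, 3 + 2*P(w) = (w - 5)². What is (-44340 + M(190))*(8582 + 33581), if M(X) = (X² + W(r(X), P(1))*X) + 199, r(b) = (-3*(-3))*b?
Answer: 13359726017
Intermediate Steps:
r(b) = 9*b
P(w) = -3/2 + (-5 + w)²/2 (P(w) = -3/2 + (w - 5)²/2 = -3/2 + (-5 + w)²/2)
M(X) = 199 + 10*X² (M(X) = (X² + (9*X)*X) + 199 = (X² + 9*X²) + 199 = 10*X² + 199 = 199 + 10*X²)
(-44340 + M(190))*(8582 + 33581) = (-44340 + (199 + 10*190²))*(8582 + 33581) = (-44340 + (199 + 10*36100))*42163 = (-44340 + (199 + 361000))*42163 = (-44340 + 361199)*42163 = 316859*42163 = 13359726017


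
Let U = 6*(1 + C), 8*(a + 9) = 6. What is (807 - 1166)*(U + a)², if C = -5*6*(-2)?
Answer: -735146199/16 ≈ -4.5947e+7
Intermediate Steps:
a = -33/4 (a = -9 + (⅛)*6 = -9 + ¾ = -33/4 ≈ -8.2500)
C = 60 (C = -30*(-2) = 60)
U = 366 (U = 6*(1 + 60) = 6*61 = 366)
(807 - 1166)*(U + a)² = (807 - 1166)*(366 - 33/4)² = -359*(1431/4)² = -359*2047761/16 = -735146199/16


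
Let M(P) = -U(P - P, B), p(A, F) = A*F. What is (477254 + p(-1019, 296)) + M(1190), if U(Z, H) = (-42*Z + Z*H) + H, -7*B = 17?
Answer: 1229427/7 ≈ 1.7563e+5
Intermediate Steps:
B = -17/7 (B = -1/7*17 = -17/7 ≈ -2.4286)
U(Z, H) = H - 42*Z + H*Z (U(Z, H) = (-42*Z + H*Z) + H = H - 42*Z + H*Z)
M(P) = 17/7 (M(P) = -(-17/7 - 42*(P - P) - 17*(P - P)/7) = -(-17/7 - 42*0 - 17/7*0) = -(-17/7 + 0 + 0) = -1*(-17/7) = 17/7)
(477254 + p(-1019, 296)) + M(1190) = (477254 - 1019*296) + 17/7 = (477254 - 301624) + 17/7 = 175630 + 17/7 = 1229427/7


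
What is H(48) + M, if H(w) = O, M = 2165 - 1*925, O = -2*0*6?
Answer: 1240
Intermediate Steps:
O = 0 (O = 0*6 = 0)
M = 1240 (M = 2165 - 925 = 1240)
H(w) = 0
H(48) + M = 0 + 1240 = 1240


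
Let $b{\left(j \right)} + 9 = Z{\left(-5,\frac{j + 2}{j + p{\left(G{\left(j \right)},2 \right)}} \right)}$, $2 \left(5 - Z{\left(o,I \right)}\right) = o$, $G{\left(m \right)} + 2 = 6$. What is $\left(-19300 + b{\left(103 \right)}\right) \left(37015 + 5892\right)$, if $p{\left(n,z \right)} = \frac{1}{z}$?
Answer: $- \frac{1656338921}{2} \approx -8.2817 \cdot 10^{8}$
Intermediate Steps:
$G{\left(m \right)} = 4$ ($G{\left(m \right)} = -2 + 6 = 4$)
$Z{\left(o,I \right)} = 5 - \frac{o}{2}$
$b{\left(j \right)} = - \frac{3}{2}$ ($b{\left(j \right)} = -9 + \left(5 - - \frac{5}{2}\right) = -9 + \left(5 + \frac{5}{2}\right) = -9 + \frac{15}{2} = - \frac{3}{2}$)
$\left(-19300 + b{\left(103 \right)}\right) \left(37015 + 5892\right) = \left(-19300 - \frac{3}{2}\right) \left(37015 + 5892\right) = \left(- \frac{38603}{2}\right) 42907 = - \frac{1656338921}{2}$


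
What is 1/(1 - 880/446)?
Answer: -223/217 ≈ -1.0276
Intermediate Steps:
1/(1 - 880/446) = 1/(1 - 880*1/446) = 1/(1 - 440/223) = 1/(-217/223) = -223/217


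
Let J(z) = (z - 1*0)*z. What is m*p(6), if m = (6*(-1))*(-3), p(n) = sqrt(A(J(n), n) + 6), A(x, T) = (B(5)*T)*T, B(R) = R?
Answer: 18*sqrt(186) ≈ 245.49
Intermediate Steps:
J(z) = z**2 (J(z) = (z + 0)*z = z*z = z**2)
A(x, T) = 5*T**2 (A(x, T) = (5*T)*T = 5*T**2)
p(n) = sqrt(6 + 5*n**2) (p(n) = sqrt(5*n**2 + 6) = sqrt(6 + 5*n**2))
m = 18 (m = -6*(-3) = 18)
m*p(6) = 18*sqrt(6 + 5*6**2) = 18*sqrt(6 + 5*36) = 18*sqrt(6 + 180) = 18*sqrt(186)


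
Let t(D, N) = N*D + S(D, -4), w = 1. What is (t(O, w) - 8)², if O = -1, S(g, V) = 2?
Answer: 49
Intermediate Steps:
t(D, N) = 2 + D*N (t(D, N) = N*D + 2 = D*N + 2 = 2 + D*N)
(t(O, w) - 8)² = ((2 - 1*1) - 8)² = ((2 - 1) - 8)² = (1 - 8)² = (-7)² = 49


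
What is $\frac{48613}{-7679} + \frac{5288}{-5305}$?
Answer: $- \frac{298498517}{40737095} \approx -7.3274$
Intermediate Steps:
$\frac{48613}{-7679} + \frac{5288}{-5305} = 48613 \left(- \frac{1}{7679}\right) + 5288 \left(- \frac{1}{5305}\right) = - \frac{48613}{7679} - \frac{5288}{5305} = - \frac{298498517}{40737095}$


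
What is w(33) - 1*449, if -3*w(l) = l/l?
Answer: -1348/3 ≈ -449.33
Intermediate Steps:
w(l) = -⅓ (w(l) = -l/(3*l) = -⅓*1 = -⅓)
w(33) - 1*449 = -⅓ - 1*449 = -⅓ - 449 = -1348/3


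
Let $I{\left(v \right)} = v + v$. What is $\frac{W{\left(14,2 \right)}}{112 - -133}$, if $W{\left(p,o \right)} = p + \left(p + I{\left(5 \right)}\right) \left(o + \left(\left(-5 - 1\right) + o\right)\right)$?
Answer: $- \frac{34}{245} \approx -0.13878$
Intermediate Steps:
$I{\left(v \right)} = 2 v$
$W{\left(p,o \right)} = p + \left(-6 + 2 o\right) \left(10 + p\right)$ ($W{\left(p,o \right)} = p + \left(p + 2 \cdot 5\right) \left(o + \left(\left(-5 - 1\right) + o\right)\right) = p + \left(p + 10\right) \left(o + \left(-6 + o\right)\right) = p + \left(10 + p\right) \left(-6 + 2 o\right) = p + \left(-6 + 2 o\right) \left(10 + p\right)$)
$\frac{W{\left(14,2 \right)}}{112 - -133} = \frac{-60 - 70 + 20 \cdot 2 + 2 \cdot 2 \cdot 14}{112 - -133} = \frac{-60 - 70 + 40 + 56}{112 + 133} = \frac{1}{245} \left(-34\right) = - \frac{34}{245}$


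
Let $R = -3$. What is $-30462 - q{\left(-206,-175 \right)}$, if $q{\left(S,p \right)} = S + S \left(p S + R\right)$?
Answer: $7395426$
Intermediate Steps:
$q{\left(S,p \right)} = S + S \left(-3 + S p\right)$ ($q{\left(S,p \right)} = S + S \left(p S - 3\right) = S + S \left(S p - 3\right) = S + S \left(-3 + S p\right)$)
$-30462 - q{\left(-206,-175 \right)} = -30462 - - 206 \left(-2 - -36050\right) = -30462 - - 206 \left(-2 + 36050\right) = -30462 - \left(-206\right) 36048 = -30462 - -7425888 = -30462 + 7425888 = 7395426$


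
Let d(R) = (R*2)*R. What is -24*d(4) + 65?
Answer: -703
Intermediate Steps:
d(R) = 2*R² (d(R) = (2*R)*R = 2*R²)
-24*d(4) + 65 = -48*4² + 65 = -48*16 + 65 = -24*32 + 65 = -768 + 65 = -703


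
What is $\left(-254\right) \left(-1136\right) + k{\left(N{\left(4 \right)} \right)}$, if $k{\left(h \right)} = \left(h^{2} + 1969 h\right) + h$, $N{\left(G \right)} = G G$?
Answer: $320320$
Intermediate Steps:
$N{\left(G \right)} = G^{2}$
$k{\left(h \right)} = h^{2} + 1970 h$
$\left(-254\right) \left(-1136\right) + k{\left(N{\left(4 \right)} \right)} = \left(-254\right) \left(-1136\right) + 4^{2} \left(1970 + 4^{2}\right) = 288544 + 16 \left(1970 + 16\right) = 288544 + 16 \cdot 1986 = 288544 + 31776 = 320320$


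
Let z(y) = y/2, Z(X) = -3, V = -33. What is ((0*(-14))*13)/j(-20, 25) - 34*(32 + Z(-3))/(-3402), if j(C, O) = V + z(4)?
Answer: 493/1701 ≈ 0.28983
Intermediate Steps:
z(y) = y/2 (z(y) = y*(1/2) = y/2)
j(C, O) = -31 (j(C, O) = -33 + (1/2)*4 = -33 + 2 = -31)
((0*(-14))*13)/j(-20, 25) - 34*(32 + Z(-3))/(-3402) = ((0*(-14))*13)/(-31) - 34*(32 - 3)/(-3402) = (0*13)*(-1/31) - 34*29*(-1/3402) = 0*(-1/31) - 986*(-1/3402) = 0 + 493/1701 = 493/1701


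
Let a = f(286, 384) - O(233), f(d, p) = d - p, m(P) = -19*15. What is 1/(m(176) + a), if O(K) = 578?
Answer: -1/961 ≈ -0.0010406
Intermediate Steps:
m(P) = -285
a = -676 (a = (286 - 1*384) - 1*578 = (286 - 384) - 578 = -98 - 578 = -676)
1/(m(176) + a) = 1/(-285 - 676) = 1/(-961) = -1/961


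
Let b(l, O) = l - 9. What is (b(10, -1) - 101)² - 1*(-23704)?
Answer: 33704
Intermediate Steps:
b(l, O) = -9 + l
(b(10, -1) - 101)² - 1*(-23704) = ((-9 + 10) - 101)² - 1*(-23704) = (1 - 101)² + 23704 = (-100)² + 23704 = 10000 + 23704 = 33704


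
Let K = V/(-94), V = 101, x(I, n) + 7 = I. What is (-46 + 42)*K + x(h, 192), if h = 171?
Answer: 7910/47 ≈ 168.30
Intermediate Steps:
x(I, n) = -7 + I
K = -101/94 (K = 101/(-94) = 101*(-1/94) = -101/94 ≈ -1.0745)
(-46 + 42)*K + x(h, 192) = (-46 + 42)*(-101/94) + (-7 + 171) = -4*(-101/94) + 164 = 202/47 + 164 = 7910/47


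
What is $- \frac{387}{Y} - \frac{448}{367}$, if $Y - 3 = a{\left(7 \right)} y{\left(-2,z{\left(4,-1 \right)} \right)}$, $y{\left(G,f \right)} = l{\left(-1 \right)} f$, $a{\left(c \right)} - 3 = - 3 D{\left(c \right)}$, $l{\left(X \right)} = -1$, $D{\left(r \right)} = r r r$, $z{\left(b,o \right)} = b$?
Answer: $- \frac{660655}{502423} \approx -1.3149$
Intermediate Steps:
$D{\left(r \right)} = r^{3}$ ($D{\left(r \right)} = r^{2} r = r^{3}$)
$a{\left(c \right)} = 3 - 3 c^{3}$
$y{\left(G,f \right)} = - f$
$Y = 4107$ ($Y = 3 + \left(3 - 3 \cdot 7^{3}\right) \left(\left(-1\right) 4\right) = 3 + \left(3 - 1029\right) \left(-4\right) = 3 - -4104 = 3 + 4104 = 4107$)
$- \frac{387}{Y} - \frac{448}{367} = - \frac{387}{4107} - \frac{448}{367} = \left(-387\right) \frac{1}{4107} - \frac{448}{367} = - \frac{129}{1369} - \frac{448}{367} = - \frac{660655}{502423}$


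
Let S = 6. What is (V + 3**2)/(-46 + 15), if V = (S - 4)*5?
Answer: -19/31 ≈ -0.61290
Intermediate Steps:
V = 10 (V = (6 - 4)*5 = 2*5 = 10)
(V + 3**2)/(-46 + 15) = (10 + 3**2)/(-46 + 15) = (10 + 9)/(-31) = -1/31*19 = -19/31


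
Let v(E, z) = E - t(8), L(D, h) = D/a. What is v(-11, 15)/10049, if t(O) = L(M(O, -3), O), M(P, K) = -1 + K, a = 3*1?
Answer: -29/30147 ≈ -0.00096195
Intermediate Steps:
a = 3
L(D, h) = D/3
t(O) = -4/3 (t(O) = (-1 - 3)/3 = (1/3)*(-4) = -4/3)
v(E, z) = 4/3 + E (v(E, z) = E - 1*(-4/3) = E + 4/3 = 4/3 + E)
v(-11, 15)/10049 = (4/3 - 11)/10049 = -29/3*1/10049 = -29/30147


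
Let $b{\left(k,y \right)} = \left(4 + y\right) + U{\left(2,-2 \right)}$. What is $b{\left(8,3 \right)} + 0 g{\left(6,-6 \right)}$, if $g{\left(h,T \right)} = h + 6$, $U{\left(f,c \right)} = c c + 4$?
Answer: $15$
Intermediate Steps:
$U{\left(f,c \right)} = 4 + c^{2}$ ($U{\left(f,c \right)} = c^{2} + 4 = 4 + c^{2}$)
$b{\left(k,y \right)} = 12 + y$ ($b{\left(k,y \right)} = \left(4 + y\right) + \left(4 + \left(-2\right)^{2}\right) = \left(4 + y\right) + \left(4 + 4\right) = \left(4 + y\right) + 8 = 12 + y$)
$g{\left(h,T \right)} = 6 + h$
$b{\left(8,3 \right)} + 0 g{\left(6,-6 \right)} = \left(12 + 3\right) + 0 \left(6 + 6\right) = 15 + 0 \cdot 12 = 15 + 0 = 15$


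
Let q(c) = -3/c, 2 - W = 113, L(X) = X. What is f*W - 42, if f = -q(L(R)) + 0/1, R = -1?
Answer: 291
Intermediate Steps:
W = -111 (W = 2 - 1*113 = 2 - 113 = -111)
f = -3 (f = -(-3)/(-1) + 0/1 = -(-3)*(-1) + 0*1 = -1*3 + 0 = -3 + 0 = -3)
f*W - 42 = -3*(-111) - 42 = 333 - 42 = 291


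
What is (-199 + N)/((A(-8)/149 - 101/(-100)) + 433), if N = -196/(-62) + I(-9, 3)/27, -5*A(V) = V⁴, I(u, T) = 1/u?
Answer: -21981731600/48096916857 ≈ -0.45703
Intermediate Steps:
A(V) = -V⁴/5
N = 23783/7533 (N = -196/(-62) + 1/(-9*27) = -196*(-1/62) - ⅑*1/27 = 98/31 - 1/243 = 23783/7533 ≈ 3.1572)
(-199 + N)/((A(-8)/149 - 101/(-100)) + 433) = (-199 + 23783/7533)/((-⅕*(-8)⁴/149 - 101/(-100)) + 433) = -1475284/(7533*((-⅕*4096*(1/149) - 101*(-1/100)) + 433)) = -1475284/(7533*((-4096/5*1/149 + 101/100) + 433)) = -1475284/(7533*((-4096/745 + 101/100) + 433)) = -1475284/(7533*(-66871/14900 + 433)) = -1475284/(7533*6384829/14900) = -1475284/7533*14900/6384829 = -21981731600/48096916857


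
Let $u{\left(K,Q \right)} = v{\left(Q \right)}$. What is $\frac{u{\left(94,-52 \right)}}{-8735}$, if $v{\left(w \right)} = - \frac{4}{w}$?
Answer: $- \frac{1}{113555} \approx -8.8063 \cdot 10^{-6}$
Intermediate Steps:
$u{\left(K,Q \right)} = - \frac{4}{Q}$
$\frac{u{\left(94,-52 \right)}}{-8735} = \frac{\left(-4\right) \frac{1}{-52}}{-8735} = \left(-4\right) \left(- \frac{1}{52}\right) \left(- \frac{1}{8735}\right) = \frac{1}{13} \left(- \frac{1}{8735}\right) = - \frac{1}{113555}$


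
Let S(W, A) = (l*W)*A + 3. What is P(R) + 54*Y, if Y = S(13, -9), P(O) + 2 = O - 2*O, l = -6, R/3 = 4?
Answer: 38056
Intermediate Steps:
R = 12 (R = 3*4 = 12)
P(O) = -2 - O (P(O) = -2 + (O - 2*O) = -2 - O)
S(W, A) = 3 - 6*A*W (S(W, A) = (-6*W)*A + 3 = -6*A*W + 3 = 3 - 6*A*W)
Y = 705 (Y = 3 - 6*(-9)*13 = 3 + 702 = 705)
P(R) + 54*Y = (-2 - 1*12) + 54*705 = (-2 - 12) + 38070 = -14 + 38070 = 38056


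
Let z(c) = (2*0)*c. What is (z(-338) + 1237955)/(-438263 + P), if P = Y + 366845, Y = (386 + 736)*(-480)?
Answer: -1237955/609978 ≈ -2.0295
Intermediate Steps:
Y = -538560 (Y = 1122*(-480) = -538560)
z(c) = 0 (z(c) = 0*c = 0)
P = -171715 (P = -538560 + 366845 = -171715)
(z(-338) + 1237955)/(-438263 + P) = (0 + 1237955)/(-438263 - 171715) = 1237955/(-609978) = 1237955*(-1/609978) = -1237955/609978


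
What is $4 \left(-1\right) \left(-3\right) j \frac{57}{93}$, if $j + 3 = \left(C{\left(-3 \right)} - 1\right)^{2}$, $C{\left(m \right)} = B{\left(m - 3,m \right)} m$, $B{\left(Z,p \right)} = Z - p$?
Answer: $\frac{13908}{31} \approx 448.65$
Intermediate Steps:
$C{\left(m \right)} = - 3 m$ ($C{\left(m \right)} = \left(\left(m - 3\right) - m\right) m = \left(\left(-3 + m\right) - m\right) m = - 3 m$)
$j = 61$ ($j = -3 + \left(\left(-3\right) \left(-3\right) - 1\right)^{2} = -3 + \left(9 - 1\right)^{2} = -3 + 8^{2} = -3 + 64 = 61$)
$4 \left(-1\right) \left(-3\right) j \frac{57}{93} = 4 \left(-1\right) \left(-3\right) 61 \cdot \frac{57}{93} = \left(-4\right) \left(-3\right) 61 \cdot 57 \cdot \frac{1}{93} = 12 \cdot 61 \cdot \frac{19}{31} = 732 \cdot \frac{19}{31} = \frac{13908}{31}$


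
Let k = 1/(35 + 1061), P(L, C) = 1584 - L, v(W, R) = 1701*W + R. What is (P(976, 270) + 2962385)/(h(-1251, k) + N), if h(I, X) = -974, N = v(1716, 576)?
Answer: 2962993/2918518 ≈ 1.0152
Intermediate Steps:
v(W, R) = R + 1701*W
N = 2919492 (N = 576 + 1701*1716 = 576 + 2918916 = 2919492)
k = 1/1096 ≈ 0.00091241
(P(976, 270) + 2962385)/(h(-1251, k) + N) = ((1584 - 1*976) + 2962385)/(-974 + 2919492) = ((1584 - 976) + 2962385)/2918518 = (608 + 2962385)*(1/2918518) = 2962993*(1/2918518) = 2962993/2918518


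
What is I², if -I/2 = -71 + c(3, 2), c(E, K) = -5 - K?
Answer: 24336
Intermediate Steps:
I = 156 (I = -2*(-71 + (-5 - 1*2)) = -2*(-71 + (-5 - 2)) = -2*(-71 - 7) = -2*(-78) = 156)
I² = 156² = 24336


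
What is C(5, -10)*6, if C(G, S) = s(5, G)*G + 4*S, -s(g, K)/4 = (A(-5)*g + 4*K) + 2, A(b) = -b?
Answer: -5880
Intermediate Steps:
s(g, K) = -8 - 20*g - 16*K (s(g, K) = -4*(((-1*(-5))*g + 4*K) + 2) = -4*((5*g + 4*K) + 2) = -4*((4*K + 5*g) + 2) = -4*(2 + 4*K + 5*g) = -8 - 20*g - 16*K)
C(G, S) = 4*S + G*(-108 - 16*G) (C(G, S) = (-8 - 20*5 - 16*G)*G + 4*S = (-8 - 100 - 16*G)*G + 4*S = (-108 - 16*G)*G + 4*S = G*(-108 - 16*G) + 4*S = 4*S + G*(-108 - 16*G))
C(5, -10)*6 = (4*(-10) - 4*5*(27 + 4*5))*6 = (-40 - 4*5*(27 + 20))*6 = (-40 - 4*5*47)*6 = (-40 - 940)*6 = -980*6 = -5880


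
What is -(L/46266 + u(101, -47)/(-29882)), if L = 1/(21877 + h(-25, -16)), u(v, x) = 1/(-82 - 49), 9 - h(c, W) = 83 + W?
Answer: -253348099/987910864388217 ≈ -2.5645e-7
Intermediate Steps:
h(c, W) = -74 - W (h(c, W) = 9 - (83 + W) = 9 + (-83 - W) = -74 - W)
u(v, x) = -1/131 (u(v, x) = 1/(-131) = -1/131)
L = 1/21819 (L = 1/(21877 + (-74 - 1*(-16))) = 1/(21877 + (-74 + 16)) = 1/(21877 - 58) = 1/21819 ≈ 4.5832e-5)
-(L/46266 + u(101, -47)/(-29882)) = -((1/21819)/46266 - 1/131/(-29882)) = -((1/21819)*(1/46266) - 1/131*(-1/29882)) = -(1/1009477854 + 1/3914542) = -1*253348099/987910864388217 = -253348099/987910864388217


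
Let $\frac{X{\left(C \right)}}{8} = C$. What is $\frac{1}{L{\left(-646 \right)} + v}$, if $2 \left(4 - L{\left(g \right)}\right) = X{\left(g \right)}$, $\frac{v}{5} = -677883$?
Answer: $- \frac{1}{3386827} \approx -2.9526 \cdot 10^{-7}$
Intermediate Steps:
$X{\left(C \right)} = 8 C$
$v = -3389415$ ($v = 5 \left(-677883\right) = -3389415$)
$L{\left(g \right)} = 4 - 4 g$ ($L{\left(g \right)} = 4 - \frac{8 g}{2} = 4 - 4 g$)
$\frac{1}{L{\left(-646 \right)} + v} = \frac{1}{\left(4 - -2584\right) - 3389415} = \frac{1}{\left(4 + 2584\right) - 3389415} = \frac{1}{2588 - 3389415} = \frac{1}{-3386827} = - \frac{1}{3386827}$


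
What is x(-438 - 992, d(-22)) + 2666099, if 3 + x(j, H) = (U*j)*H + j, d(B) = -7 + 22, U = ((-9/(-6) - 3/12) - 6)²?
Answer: 17445603/8 ≈ 2.1807e+6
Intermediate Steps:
U = 361/16 (U = ((-9*(-⅙) - 3*1/12) - 6)² = ((3/2 - ¼) - 6)² = (5/4 - 6)² = (-19/4)² = 361/16 ≈ 22.563)
d(B) = 15
x(j, H) = -3 + j + 361*H*j/16 (x(j, H) = -3 + ((361*j/16)*H + j) = -3 + (361*H*j/16 + j) = -3 + (j + 361*H*j/16) = -3 + j + 361*H*j/16)
x(-438 - 992, d(-22)) + 2666099 = (-3 + (-438 - 992) + (361/16)*15*(-438 - 992)) + 2666099 = (-3 - 1430 + (361/16)*15*(-1430)) + 2666099 = (-3 - 1430 - 3871725/8) + 2666099 = -3883189/8 + 2666099 = 17445603/8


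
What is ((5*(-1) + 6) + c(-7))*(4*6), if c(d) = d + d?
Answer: -312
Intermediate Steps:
c(d) = 2*d
((5*(-1) + 6) + c(-7))*(4*6) = ((5*(-1) + 6) + 2*(-7))*(4*6) = ((-5 + 6) - 14)*24 = (1 - 14)*24 = -13*24 = -312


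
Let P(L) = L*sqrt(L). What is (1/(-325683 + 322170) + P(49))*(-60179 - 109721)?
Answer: -204722364200/3513 ≈ -5.8276e+7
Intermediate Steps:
P(L) = L**(3/2)
(1/(-325683 + 322170) + P(49))*(-60179 - 109721) = (1/(-325683 + 322170) + 49**(3/2))*(-60179 - 109721) = (1/(-3513) + 343)*(-169900) = (-1/3513 + 343)*(-169900) = (1204958/3513)*(-169900) = -204722364200/3513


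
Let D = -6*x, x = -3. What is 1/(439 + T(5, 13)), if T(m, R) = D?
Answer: 1/457 ≈ 0.0021882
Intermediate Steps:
D = 18 (D = -6*(-3) = 18)
T(m, R) = 18
1/(439 + T(5, 13)) = 1/(439 + 18) = 1/457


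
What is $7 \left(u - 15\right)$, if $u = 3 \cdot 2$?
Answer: $-63$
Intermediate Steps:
$u = 6$
$7 \left(u - 15\right) = 7 \left(6 - 15\right) = 7 \left(-9\right) = -63$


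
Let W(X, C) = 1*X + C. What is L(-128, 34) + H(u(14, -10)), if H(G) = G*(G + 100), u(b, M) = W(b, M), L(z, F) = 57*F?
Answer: 2354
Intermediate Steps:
W(X, C) = C + X (W(X, C) = X + C = C + X)
u(b, M) = M + b
H(G) = G*(100 + G)
L(-128, 34) + H(u(14, -10)) = 57*34 + (-10 + 14)*(100 + (-10 + 14)) = 1938 + 4*(100 + 4) = 1938 + 4*104 = 1938 + 416 = 2354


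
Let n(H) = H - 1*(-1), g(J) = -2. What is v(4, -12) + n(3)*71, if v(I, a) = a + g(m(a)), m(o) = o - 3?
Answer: 270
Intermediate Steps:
m(o) = -3 + o
v(I, a) = -2 + a (v(I, a) = a - 2 = -2 + a)
n(H) = 1 + H (n(H) = H + 1 = 1 + H)
v(4, -12) + n(3)*71 = (-2 - 12) + (1 + 3)*71 = -14 + 4*71 = -14 + 284 = 270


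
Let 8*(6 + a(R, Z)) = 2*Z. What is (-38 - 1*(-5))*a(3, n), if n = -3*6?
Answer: 693/2 ≈ 346.50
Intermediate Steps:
n = -18
a(R, Z) = -6 + Z/4 (a(R, Z) = -6 + (2*Z)/8 = -6 + Z/4)
(-38 - 1*(-5))*a(3, n) = (-38 - 1*(-5))*(-6 + (¼)*(-18)) = (-38 + 5)*(-6 - 9/2) = -33*(-21/2) = 693/2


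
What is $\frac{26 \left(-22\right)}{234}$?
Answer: $- \frac{22}{9} \approx -2.4444$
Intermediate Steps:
$\frac{26 \left(-22\right)}{234} = \left(-572\right) \frac{1}{234} = - \frac{22}{9}$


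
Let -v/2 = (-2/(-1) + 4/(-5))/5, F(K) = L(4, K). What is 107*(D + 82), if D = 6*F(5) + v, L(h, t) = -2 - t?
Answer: 105716/25 ≈ 4228.6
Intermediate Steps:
F(K) = -2 - K
v = -12/25 (v = -2*(-2/(-1) + 4/(-5))/5 = -2*(-2*(-1) + 4*(-1/5))/5 = -2*(2 - 4/5)/5 = -12/(5*5) = -2*6/25 = -12/25 ≈ -0.48000)
D = -1062/25 (D = 6*(-2 - 1*5) - 12/25 = 6*(-2 - 5) - 12/25 = 6*(-7) - 12/25 = -42 - 12/25 = -1062/25 ≈ -42.480)
107*(D + 82) = 107*(-1062/25 + 82) = 107*(988/25) = 105716/25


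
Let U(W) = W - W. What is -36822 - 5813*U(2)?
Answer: -36822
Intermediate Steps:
U(W) = 0
-36822 - 5813*U(2) = -36822 - 5813*0 = -36822 + 0 = -36822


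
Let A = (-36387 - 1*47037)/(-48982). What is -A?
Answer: -41712/24491 ≈ -1.7032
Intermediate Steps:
A = 41712/24491 (A = (-36387 - 47037)*(-1/48982) = -83424*(-1/48982) = 41712/24491 ≈ 1.7032)
-A = -1*41712/24491 = -41712/24491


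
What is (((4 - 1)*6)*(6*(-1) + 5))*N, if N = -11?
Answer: 198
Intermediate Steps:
(((4 - 1)*6)*(6*(-1) + 5))*N = (((4 - 1)*6)*(6*(-1) + 5))*(-11) = ((3*6)*(-6 + 5))*(-11) = (18*(-1))*(-11) = -18*(-11) = 198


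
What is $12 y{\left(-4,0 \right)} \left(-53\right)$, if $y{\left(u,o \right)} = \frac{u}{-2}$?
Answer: $-1272$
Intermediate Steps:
$y{\left(u,o \right)} = - \frac{u}{2}$ ($y{\left(u,o \right)} = u \left(- \frac{1}{2}\right) = - \frac{u}{2}$)
$12 y{\left(-4,0 \right)} \left(-53\right) = 12 \left(\left(- \frac{1}{2}\right) \left(-4\right)\right) \left(-53\right) = 12 \cdot 2 \left(-53\right) = 24 \left(-53\right) = -1272$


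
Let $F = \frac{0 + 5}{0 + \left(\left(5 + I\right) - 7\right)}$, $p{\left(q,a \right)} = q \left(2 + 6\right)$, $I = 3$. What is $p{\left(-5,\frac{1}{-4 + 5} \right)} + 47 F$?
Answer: $195$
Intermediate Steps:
$p{\left(q,a \right)} = 8 q$ ($p{\left(q,a \right)} = q 8 = 8 q$)
$F = 5$ ($F = \frac{0 + 5}{0 + \left(\left(5 + 3\right) - 7\right)} = \frac{5}{0 + \left(8 - 7\right)} = \frac{5}{0 + 1} = \frac{5}{1} = 5 \cdot 1 = 5$)
$p{\left(-5,\frac{1}{-4 + 5} \right)} + 47 F = 8 \left(-5\right) + 47 \cdot 5 = -40 + 235 = 195$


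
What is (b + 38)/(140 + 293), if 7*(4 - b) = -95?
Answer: 389/3031 ≈ 0.12834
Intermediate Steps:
b = 123/7 (b = 4 - ⅐*(-95) = 4 + 95/7 = 123/7 ≈ 17.571)
(b + 38)/(140 + 293) = (123/7 + 38)/(140 + 293) = (389/7)/433 = (389/7)*(1/433) = 389/3031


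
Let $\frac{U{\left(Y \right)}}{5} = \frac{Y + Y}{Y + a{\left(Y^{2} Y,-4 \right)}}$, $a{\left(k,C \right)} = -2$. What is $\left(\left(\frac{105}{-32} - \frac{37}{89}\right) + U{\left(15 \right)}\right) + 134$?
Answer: $\frac{5251539}{37024} \approx 141.84$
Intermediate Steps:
$U{\left(Y \right)} = \frac{10 Y}{-2 + Y}$ ($U{\left(Y \right)} = 5 \frac{Y + Y}{Y - 2} = 5 \frac{2 Y}{-2 + Y} = \frac{10 Y}{-2 + Y}$)
$\left(\left(\frac{105}{-32} - \frac{37}{89}\right) + U{\left(15 \right)}\right) + 134 = \left(\left(\frac{105}{-32} - \frac{37}{89}\right) + 10 \cdot 15 \frac{1}{-2 + 15}\right) + 134 = \left(\left(105 \left(- \frac{1}{32}\right) - \frac{37}{89}\right) + 10 \cdot 15 \cdot \frac{1}{13}\right) + 134 = \left(\left(- \frac{105}{32} - \frac{37}{89}\right) + 10 \cdot 15 \cdot \frac{1}{13}\right) + 134 = \left(- \frac{10529}{2848} + \frac{150}{13}\right) + 134 = \frac{290323}{37024} + 134 = \frac{5251539}{37024}$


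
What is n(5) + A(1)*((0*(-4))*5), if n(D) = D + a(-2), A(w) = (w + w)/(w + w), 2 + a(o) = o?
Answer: 1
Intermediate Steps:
a(o) = -2 + o
A(w) = 1 (A(w) = (2*w)/((2*w)) = (2*w)*(1/(2*w)) = 1)
n(D) = -4 + D (n(D) = D + (-2 - 2) = D - 4 = -4 + D)
n(5) + A(1)*((0*(-4))*5) = (-4 + 5) + 1*((0*(-4))*5) = 1 + 1*(0*5) = 1 + 1*0 = 1 + 0 = 1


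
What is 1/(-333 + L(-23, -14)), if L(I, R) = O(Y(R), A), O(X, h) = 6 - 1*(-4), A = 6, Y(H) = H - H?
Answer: -1/323 ≈ -0.0030960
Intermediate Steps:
Y(H) = 0
O(X, h) = 10 (O(X, h) = 6 + 4 = 10)
L(I, R) = 10
1/(-333 + L(-23, -14)) = 1/(-333 + 10) = 1/(-323) = -1/323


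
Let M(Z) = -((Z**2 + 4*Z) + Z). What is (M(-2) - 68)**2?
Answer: 3844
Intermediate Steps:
M(Z) = -Z**2 - 5*Z (M(Z) = -(Z**2 + 5*Z) = -Z**2 - 5*Z)
(M(-2) - 68)**2 = (-1*(-2)*(5 - 2) - 68)**2 = (-1*(-2)*3 - 68)**2 = (6 - 68)**2 = (-62)**2 = 3844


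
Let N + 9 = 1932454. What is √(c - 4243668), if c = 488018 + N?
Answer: I*√1823205 ≈ 1350.3*I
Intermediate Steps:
N = 1932445 (N = -9 + 1932454 = 1932445)
c = 2420463 (c = 488018 + 1932445 = 2420463)
√(c - 4243668) = √(2420463 - 4243668) = √(-1823205) = I*√1823205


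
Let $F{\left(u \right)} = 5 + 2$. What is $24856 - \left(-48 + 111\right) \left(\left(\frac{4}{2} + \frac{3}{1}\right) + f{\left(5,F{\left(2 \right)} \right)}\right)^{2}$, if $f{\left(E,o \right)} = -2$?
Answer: $24289$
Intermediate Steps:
$F{\left(u \right)} = 7$
$24856 - \left(-48 + 111\right) \left(\left(\frac{4}{2} + \frac{3}{1}\right) + f{\left(5,F{\left(2 \right)} \right)}\right)^{2} = 24856 - \left(-48 + 111\right) \left(\left(\frac{4}{2} + \frac{3}{1}\right) - 2\right)^{2} = 24856 - 63 \left(\left(4 \cdot \frac{1}{2} + 3 \cdot 1\right) - 2\right)^{2} = 24856 - 63 \left(\left(2 + 3\right) - 2\right)^{2} = 24856 - 63 \left(5 - 2\right)^{2} = 24856 - 63 \cdot 3^{2} = 24856 - 63 \cdot 9 = 24856 - 567 = 24289$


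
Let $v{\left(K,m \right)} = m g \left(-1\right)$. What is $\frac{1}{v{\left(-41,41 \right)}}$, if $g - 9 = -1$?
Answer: $- \frac{1}{328} \approx -0.0030488$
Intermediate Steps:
$g = 8$ ($g = 9 - 1 = 8$)
$v{\left(K,m \right)} = - 8 m$ ($v{\left(K,m \right)} = m 8 \left(-1\right) = 8 m \left(-1\right) = - 8 m$)
$\frac{1}{v{\left(-41,41 \right)}} = \frac{1}{\left(-8\right) 41} = \frac{1}{-328} = - \frac{1}{328}$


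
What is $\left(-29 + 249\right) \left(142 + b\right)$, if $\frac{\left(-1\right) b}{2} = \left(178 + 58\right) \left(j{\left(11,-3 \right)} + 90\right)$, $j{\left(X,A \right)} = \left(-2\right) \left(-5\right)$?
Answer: $-10352760$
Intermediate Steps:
$j{\left(X,A \right)} = 10$
$b = -47200$ ($b = - 2 \left(178 + 58\right) \left(10 + 90\right) = - 2 \cdot 236 \cdot 100 = \left(-2\right) 23600 = -47200$)
$\left(-29 + 249\right) \left(142 + b\right) = \left(-29 + 249\right) \left(142 - 47200\right) = 220 \left(-47058\right) = -10352760$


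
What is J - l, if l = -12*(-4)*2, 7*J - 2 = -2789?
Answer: -3459/7 ≈ -494.14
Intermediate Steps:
J = -2787/7 (J = 2/7 + (1/7)*(-2789) = 2/7 - 2789/7 = -2787/7 ≈ -398.14)
l = 96 (l = 48*2 = 96)
J - l = -2787/7 - 1*96 = -2787/7 - 96 = -3459/7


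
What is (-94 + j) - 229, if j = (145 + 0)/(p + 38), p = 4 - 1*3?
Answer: -12452/39 ≈ -319.28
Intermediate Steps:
p = 1 (p = 4 - 3 = 1)
j = 145/39 (j = (145 + 0)/(1 + 38) = 145/39 ≈ 3.7179)
(-94 + j) - 229 = (-94 + 145/39) - 229 = -3521/39 - 229 = -12452/39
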